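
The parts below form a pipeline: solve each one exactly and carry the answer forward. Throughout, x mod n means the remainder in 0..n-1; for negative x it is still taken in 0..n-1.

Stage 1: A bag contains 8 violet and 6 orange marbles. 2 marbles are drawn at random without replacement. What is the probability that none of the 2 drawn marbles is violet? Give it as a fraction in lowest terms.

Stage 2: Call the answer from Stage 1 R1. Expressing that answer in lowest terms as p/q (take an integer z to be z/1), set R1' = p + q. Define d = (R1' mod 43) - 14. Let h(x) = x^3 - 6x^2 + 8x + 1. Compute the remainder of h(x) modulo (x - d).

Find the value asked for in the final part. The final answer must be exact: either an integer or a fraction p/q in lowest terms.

Stage 1: total draws C(14,2) = 91; favorable C(6,2) = 15; P = 15/91; answer 15/91
Stage 2: R1 = 15/91; threaded value p + q = 106; d = 6; remainder = value at the root: 1*(6)^3 - 6*(6)^2 + 8*(6)^1 + 1 = (216) + (-216) + (48) + (1) = 49; answer 49

49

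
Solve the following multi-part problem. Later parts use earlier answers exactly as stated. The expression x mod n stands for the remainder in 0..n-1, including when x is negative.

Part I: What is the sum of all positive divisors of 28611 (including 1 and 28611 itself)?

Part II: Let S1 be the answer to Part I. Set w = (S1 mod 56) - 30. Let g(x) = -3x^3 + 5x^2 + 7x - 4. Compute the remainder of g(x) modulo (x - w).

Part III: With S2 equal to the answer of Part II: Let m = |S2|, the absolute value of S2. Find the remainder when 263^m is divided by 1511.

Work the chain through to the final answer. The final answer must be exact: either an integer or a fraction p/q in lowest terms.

Part I: 28611 = 3^2 * 11 * 17^2; sigma = (1 + 3 + 9) * (1 + 11) * (1 + 17 + 289) = 13 * 12 * 307 = 47892; answer 47892
Part II: S1 = 47892; w = -18; remainder = value at the root: -3*(-18)^3 + 5*(-18)^2 + 7*(-18)^1 - 4 = (17496) + (1620) + (-126) + (-4) = 18986; answer 18986
Part III: S2 = 18986; m = 18986; squarings mod 1511: 263^1=263, 263^2=1174, 263^4=244, 263^8=607, 263^16=1276, 263^32=829, 263^64=1247, 263^128=190, 263^256=1347, 263^512=1209, 263^1024=544, 263^2048=1291, 263^4096=48, 263^8192=793, 263^16384=273; 263^18986 = 263^2 * 263^8 * 263^32 * 263^512 * 263^2048 * 263^16384 = 1489 (mod 1511); answer 1489

1489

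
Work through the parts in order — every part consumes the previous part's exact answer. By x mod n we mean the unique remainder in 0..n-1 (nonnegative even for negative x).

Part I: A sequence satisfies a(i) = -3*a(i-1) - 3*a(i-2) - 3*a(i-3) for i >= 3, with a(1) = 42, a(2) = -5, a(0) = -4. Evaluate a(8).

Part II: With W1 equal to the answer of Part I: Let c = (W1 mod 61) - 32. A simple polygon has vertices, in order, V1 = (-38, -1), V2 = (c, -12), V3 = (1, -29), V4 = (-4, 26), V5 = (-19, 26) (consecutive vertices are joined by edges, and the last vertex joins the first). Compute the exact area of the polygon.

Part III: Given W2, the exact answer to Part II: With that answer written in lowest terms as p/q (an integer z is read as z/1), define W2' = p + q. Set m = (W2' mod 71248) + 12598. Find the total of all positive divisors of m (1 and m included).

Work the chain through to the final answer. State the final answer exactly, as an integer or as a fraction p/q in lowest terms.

Part I: a(3) = -3*(-5) - 3*(42) - 3*(-4) = -99; iterating: a(3)=-99, a(4)=186, a(5)=-246, a(6)=477, a(7)=-1251, a(8)=3060; answer 3060
Part II: W1 = 3060; c = -22; cross terms: (-38*-12 - -22*-1)=434, (-22*-29 - 1*-12)=650, (1*26 - -4*-29)=-90, (-4*26 - -19*26)=390, (-19*-1 - -38*26)=1007; twice the area = |2391| = 2391; area = 2391/2; answer 2391/2
Part III: W2 = 2391/2; threaded value p + q = 2393; m = 14991; 14991 = 3 * 19 * 263; sigma = (1 + 3) * (1 + 19) * (1 + 263) = 4 * 20 * 264 = 21120; answer 21120

21120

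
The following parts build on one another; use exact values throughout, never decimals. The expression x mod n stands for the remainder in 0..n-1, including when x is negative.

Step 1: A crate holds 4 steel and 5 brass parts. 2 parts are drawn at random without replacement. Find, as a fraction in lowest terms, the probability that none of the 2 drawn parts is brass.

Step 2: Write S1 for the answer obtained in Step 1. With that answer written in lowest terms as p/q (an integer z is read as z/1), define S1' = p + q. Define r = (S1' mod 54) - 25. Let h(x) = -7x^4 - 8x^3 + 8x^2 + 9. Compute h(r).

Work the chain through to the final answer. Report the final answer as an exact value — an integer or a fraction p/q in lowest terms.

-685575

Step 1: total draws C(9,2) = 36; favorable C(4,2) = 6; P = 1/6; answer 1/6
Step 2: S1 = 1/6; threaded value p + q = 7; r = -18; -7*(-18)^4 - 8*(-18)^3 + 8*(-18)^2 + 9 = (-734832) + (46656) + (2592) + (9) = -685575; answer -685575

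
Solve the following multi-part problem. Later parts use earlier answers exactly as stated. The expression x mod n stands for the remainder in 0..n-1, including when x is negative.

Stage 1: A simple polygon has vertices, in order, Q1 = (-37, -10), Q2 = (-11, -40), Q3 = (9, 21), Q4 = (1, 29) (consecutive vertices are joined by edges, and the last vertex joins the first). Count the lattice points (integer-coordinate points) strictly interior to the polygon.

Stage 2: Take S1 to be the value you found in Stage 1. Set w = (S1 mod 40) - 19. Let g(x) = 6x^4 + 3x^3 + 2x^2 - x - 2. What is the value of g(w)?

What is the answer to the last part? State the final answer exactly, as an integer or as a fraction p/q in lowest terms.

Stage 1: cross terms: (-37*-40 - -11*-10)=1370, (-11*21 - 9*-40)=129, (9*29 - 1*21)=240, (1*-10 - -37*29)=1063; twice the area = |2802| = 2802; area = 1401; boundary points = 2 + 1 + 8 + 1 = 12; strictly interior points = area - boundary/2 + 1 = 1396; answer 1396
Stage 2: S1 = 1396; w = 17; 6*(17)^4 + 3*(17)^3 + 2*(17)^2 - 1*(17)^1 - 2 = (501126) + (14739) + (578) + (-17) + (-2) = 516424; answer 516424

516424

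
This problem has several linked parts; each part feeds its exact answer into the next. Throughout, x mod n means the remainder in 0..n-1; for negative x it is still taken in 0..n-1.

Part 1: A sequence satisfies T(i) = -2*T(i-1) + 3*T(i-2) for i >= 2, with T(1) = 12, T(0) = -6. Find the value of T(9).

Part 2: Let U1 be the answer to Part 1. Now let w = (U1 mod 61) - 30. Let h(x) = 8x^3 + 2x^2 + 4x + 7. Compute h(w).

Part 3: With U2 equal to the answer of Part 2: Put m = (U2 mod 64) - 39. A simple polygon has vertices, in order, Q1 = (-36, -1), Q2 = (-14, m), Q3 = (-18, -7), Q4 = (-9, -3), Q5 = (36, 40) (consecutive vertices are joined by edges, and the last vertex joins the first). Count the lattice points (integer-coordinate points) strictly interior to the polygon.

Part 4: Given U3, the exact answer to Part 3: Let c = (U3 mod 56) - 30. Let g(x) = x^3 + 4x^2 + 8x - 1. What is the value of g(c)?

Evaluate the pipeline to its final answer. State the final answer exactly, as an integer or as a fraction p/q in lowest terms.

-9

Part 1: T(2) = -2*(12) + 3*(-6) = -42; iterating: T(2)=-42, T(3)=120, T(4)=-366, T(5)=1092, T(6)=-3282, T(7)=9840, T(8)=-29526, T(9)=88572; answer 88572
Part 2: U1 = 88572; w = -30; 8*(-30)^3 + 2*(-30)^2 + 4*(-30)^1 + 7 = (-216000) + (1800) + (-120) + (7) = -214313; answer -214313
Part 3: U2 = -214313; m = -16; cross terms: (-36*-16 - -14*-1)=562, (-14*-7 - -18*-16)=-190, (-18*-3 - -9*-7)=-9, (-9*40 - 36*-3)=-252, (36*-1 - -36*40)=1404; twice the area = |1515| = 1515; area = 1515/2; boundary points = 1 + 1 + 1 + 1 + 1 = 5; strictly interior points = area - boundary/2 + 1 = 756; answer 756
Part 4: U3 = 756; c = -2; 1*(-2)^3 + 4*(-2)^2 + 8*(-2)^1 - 1 = (-8) + (16) + (-16) + (-1) = -9; answer -9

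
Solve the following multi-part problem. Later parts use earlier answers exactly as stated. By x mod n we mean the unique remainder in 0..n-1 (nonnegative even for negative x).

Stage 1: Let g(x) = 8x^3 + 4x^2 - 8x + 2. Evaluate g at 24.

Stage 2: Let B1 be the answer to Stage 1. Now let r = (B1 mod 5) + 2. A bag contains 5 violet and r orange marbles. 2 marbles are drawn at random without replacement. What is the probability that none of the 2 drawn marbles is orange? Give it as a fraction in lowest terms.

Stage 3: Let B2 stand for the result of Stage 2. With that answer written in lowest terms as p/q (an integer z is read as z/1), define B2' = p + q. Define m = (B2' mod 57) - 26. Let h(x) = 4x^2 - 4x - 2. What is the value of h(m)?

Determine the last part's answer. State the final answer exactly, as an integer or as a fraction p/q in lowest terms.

Stage 1: 8*(24)^3 + 4*(24)^2 - 8*(24)^1 + 2 = (110592) + (2304) + (-192) + (2) = 112706; answer 112706
Stage 2: B1 = 112706; r = 3; total draws C(8,2) = 28; favorable C(5,2) = 10; P = 5/14; answer 5/14
Stage 3: B2 = 5/14; threaded value p + q = 19; m = -7; 4*(-7)^2 - 4*(-7)^1 - 2 = (196) + (28) + (-2) = 222; answer 222

222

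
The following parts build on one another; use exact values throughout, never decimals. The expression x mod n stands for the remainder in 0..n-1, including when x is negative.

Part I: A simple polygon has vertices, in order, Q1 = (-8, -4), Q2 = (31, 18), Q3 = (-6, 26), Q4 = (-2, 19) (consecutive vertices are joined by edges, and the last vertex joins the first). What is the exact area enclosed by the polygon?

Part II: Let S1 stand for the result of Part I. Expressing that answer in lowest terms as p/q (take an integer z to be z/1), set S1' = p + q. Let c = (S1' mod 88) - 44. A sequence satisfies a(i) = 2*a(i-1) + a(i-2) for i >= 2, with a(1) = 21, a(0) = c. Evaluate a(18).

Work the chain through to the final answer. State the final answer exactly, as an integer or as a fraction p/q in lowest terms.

72405367

Part I: cross terms: (-8*18 - 31*-4)=-20, (31*26 - -6*18)=914, (-6*19 - -2*26)=-62, (-2*-4 - -8*19)=160; twice the area = |992| = 992; area = 496; answer 496
Part II: S1 = 496; threaded value p + q = 497; c = 13; a(2) = 2*(21) + 1*(13) = 55; iterating: a(2)=55, a(3)=131, a(4)=317, a(5)=765, a(6)=1847, a(7)=4459, a(8)=10765, a(9)=25989, a(10)=62743, a(11)=151475, a(12)=365693, a(13)=882861, a(14)=2131415, a(15)=5145691, a(16)=12422797, a(17)=29991285, a(18)=72405367; answer 72405367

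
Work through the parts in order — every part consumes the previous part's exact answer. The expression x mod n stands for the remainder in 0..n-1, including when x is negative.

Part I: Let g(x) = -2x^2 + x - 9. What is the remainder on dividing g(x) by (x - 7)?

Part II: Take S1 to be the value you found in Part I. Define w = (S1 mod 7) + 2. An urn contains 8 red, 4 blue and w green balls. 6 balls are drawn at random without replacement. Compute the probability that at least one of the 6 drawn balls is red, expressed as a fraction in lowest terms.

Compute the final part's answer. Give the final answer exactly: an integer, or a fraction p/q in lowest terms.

635/646

Part I: remainder = value at the root: -2*(7)^2 + 1*(7)^1 - 9 = (-98) + (7) + (-9) = -100; answer -100
Part II: S1 = -100; w = 7; total draws C(19,6) = 27132; complement C(11,6) = 462; favorable 27132 - 462 = 26670; P = 635/646; answer 635/646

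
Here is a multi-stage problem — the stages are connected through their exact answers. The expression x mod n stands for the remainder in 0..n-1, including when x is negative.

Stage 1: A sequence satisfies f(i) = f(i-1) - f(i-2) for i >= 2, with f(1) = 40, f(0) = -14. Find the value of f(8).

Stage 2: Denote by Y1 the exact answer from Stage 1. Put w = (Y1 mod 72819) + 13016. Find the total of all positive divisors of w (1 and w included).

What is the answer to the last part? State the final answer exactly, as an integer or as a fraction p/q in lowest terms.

23544

Stage 1: f(2) = 1*(40) - 1*(-14) = 54; iterating: f(2)=54, f(3)=14, f(4)=-40, f(5)=-54, f(6)=-14, f(7)=40, f(8)=54; answer 54
Stage 2: Y1 = 54; w = 13070; 13070 = 2 * 5 * 1307; sigma = (1 + 2) * (1 + 5) * (1 + 1307) = 3 * 6 * 1308 = 23544; answer 23544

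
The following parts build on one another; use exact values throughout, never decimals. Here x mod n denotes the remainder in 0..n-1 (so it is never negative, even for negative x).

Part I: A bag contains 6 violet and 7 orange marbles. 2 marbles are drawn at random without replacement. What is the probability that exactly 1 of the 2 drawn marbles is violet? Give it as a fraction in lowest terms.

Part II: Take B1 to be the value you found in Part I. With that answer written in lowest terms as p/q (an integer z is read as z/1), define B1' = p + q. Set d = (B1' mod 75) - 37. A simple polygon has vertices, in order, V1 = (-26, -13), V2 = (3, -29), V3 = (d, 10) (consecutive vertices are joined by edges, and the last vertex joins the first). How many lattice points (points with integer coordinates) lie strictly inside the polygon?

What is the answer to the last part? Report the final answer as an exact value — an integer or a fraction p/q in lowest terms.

405

Part I: total draws C(13,2) = 78; favorable C(6,1)*C(7,1) = 42; P = 7/13; answer 7/13
Part II: B1 = 7/13; threaded value p + q = 20; d = -17; cross terms: (-26*-29 - 3*-13)=793, (3*10 - -17*-29)=-463, (-17*-13 - -26*10)=481; twice the area = |811| = 811; area = 811/2; boundary points = 1 + 1 + 1 = 3; strictly interior points = area - boundary/2 + 1 = 405; answer 405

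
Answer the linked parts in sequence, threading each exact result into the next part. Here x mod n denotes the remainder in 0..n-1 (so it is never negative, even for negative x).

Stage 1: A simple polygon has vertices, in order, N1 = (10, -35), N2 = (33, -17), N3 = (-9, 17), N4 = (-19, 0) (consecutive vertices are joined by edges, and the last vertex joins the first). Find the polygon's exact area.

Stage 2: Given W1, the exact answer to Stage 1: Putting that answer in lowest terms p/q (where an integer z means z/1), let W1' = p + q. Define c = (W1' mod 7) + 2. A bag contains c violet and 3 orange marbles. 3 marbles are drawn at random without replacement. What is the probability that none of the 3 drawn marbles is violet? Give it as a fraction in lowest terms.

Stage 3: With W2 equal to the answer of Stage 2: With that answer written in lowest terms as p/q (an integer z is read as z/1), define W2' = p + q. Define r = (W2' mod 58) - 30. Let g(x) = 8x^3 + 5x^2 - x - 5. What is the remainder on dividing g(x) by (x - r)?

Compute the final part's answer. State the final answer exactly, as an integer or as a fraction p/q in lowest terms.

Stage 1: cross terms: (10*-17 - 33*-35)=985, (33*17 - -9*-17)=408, (-9*0 - -19*17)=323, (-19*-35 - 10*0)=665; twice the area = |2381| = 2381; area = 2381/2; answer 2381/2
Stage 2: W1 = 2381/2; threaded value p + q = 2383; c = 5; total draws C(8,3) = 56; favorable C(3,3) = 1; P = 1/56; answer 1/56
Stage 3: W2 = 1/56; threaded value p + q = 57; r = 27; remainder = value at the root: 8*(27)^3 + 5*(27)^2 - 1*(27)^1 - 5 = (157464) + (3645) + (-27) + (-5) = 161077; answer 161077

161077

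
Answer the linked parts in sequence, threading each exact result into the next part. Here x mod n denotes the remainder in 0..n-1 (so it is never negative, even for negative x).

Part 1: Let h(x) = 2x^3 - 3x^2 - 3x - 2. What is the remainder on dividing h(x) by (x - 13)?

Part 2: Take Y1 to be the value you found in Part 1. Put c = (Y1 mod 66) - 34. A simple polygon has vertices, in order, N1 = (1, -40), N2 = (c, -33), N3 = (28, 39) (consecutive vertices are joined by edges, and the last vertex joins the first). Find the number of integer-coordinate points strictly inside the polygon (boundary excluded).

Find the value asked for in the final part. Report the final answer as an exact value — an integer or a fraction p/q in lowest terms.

Part 1: remainder = value at the root: 2*(13)^3 - 3*(13)^2 - 3*(13)^1 - 2 = (4394) + (-507) + (-39) + (-2) = 3846; answer 3846
Part 2: Y1 = 3846; c = -16; cross terms: (1*-33 - -16*-40)=-673, (-16*39 - 28*-33)=300, (28*-40 - 1*39)=-1159; twice the area = |-1532| = 1532; area = 766; boundary points = 1 + 4 + 1 = 6; strictly interior points = area - boundary/2 + 1 = 764; answer 764

764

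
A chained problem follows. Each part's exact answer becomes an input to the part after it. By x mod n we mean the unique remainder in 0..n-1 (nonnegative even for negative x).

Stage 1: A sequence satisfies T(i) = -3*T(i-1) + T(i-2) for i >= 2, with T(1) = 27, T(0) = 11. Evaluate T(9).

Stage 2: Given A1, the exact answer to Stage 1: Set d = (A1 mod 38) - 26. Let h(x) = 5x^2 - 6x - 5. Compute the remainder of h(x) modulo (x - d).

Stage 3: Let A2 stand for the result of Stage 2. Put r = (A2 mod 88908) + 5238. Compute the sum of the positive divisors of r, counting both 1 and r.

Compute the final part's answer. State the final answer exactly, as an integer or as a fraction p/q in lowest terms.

11088

Stage 1: T(2) = -3*(27) + 1*(11) = -70; iterating: T(2)=-70, T(3)=237, T(4)=-781, T(5)=2580, T(6)=-8521, T(7)=28143, T(8)=-92950, T(9)=306993; answer 306993
Stage 2: A1 = 306993; d = 3; remainder = value at the root: 5*(3)^2 - 6*(3)^1 - 5 = (45) + (-18) + (-5) = 22; answer 22
Stage 3: A2 = 22; r = 5260; 5260 = 2^2 * 5 * 263; sigma = (1 + 2 + 4) * (1 + 5) * (1 + 263) = 7 * 6 * 264 = 11088; answer 11088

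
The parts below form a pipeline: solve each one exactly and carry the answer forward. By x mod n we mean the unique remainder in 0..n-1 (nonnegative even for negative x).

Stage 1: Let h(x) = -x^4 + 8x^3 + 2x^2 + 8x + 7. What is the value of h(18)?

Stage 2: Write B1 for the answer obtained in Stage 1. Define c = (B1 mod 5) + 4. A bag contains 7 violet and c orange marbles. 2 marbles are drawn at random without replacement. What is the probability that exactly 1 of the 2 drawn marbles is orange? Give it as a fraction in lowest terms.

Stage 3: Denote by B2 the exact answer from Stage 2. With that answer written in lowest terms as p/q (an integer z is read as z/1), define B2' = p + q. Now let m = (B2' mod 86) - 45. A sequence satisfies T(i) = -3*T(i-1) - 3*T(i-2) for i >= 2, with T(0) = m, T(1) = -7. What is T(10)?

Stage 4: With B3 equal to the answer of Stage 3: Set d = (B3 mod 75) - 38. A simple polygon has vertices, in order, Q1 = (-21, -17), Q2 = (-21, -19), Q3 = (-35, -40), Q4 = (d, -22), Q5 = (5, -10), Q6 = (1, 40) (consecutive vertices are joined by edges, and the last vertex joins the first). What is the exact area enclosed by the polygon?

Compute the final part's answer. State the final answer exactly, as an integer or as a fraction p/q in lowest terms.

1350

Stage 1: -1*(18)^4 + 8*(18)^3 + 2*(18)^2 + 8*(18)^1 + 7 = (-104976) + (46656) + (648) + (144) + (7) = -57521; answer -57521
Stage 2: B1 = -57521; c = 8; total draws C(15,2) = 105; favorable C(8,1)*C(7,1) = 56; P = 8/15; answer 8/15
Stage 3: B2 = 8/15; threaded value p + q = 23; m = -22; T(2) = -3*(-7) - 3*(-22) = 87; iterating: T(2)=87, T(3)=-240, T(4)=459, T(5)=-657, T(6)=594, T(7)=189, T(8)=-2349, T(9)=6480, T(10)=-12393; answer -12393
Stage 4: B3 = -12393; d = 19; cross terms: (-21*-19 - -21*-17)=42, (-21*-40 - -35*-19)=175, (-35*-22 - 19*-40)=1530, (19*-10 - 5*-22)=-80, (5*40 - 1*-10)=210, (1*-17 - -21*40)=823; twice the area = |2700| = 2700; area = 1350; answer 1350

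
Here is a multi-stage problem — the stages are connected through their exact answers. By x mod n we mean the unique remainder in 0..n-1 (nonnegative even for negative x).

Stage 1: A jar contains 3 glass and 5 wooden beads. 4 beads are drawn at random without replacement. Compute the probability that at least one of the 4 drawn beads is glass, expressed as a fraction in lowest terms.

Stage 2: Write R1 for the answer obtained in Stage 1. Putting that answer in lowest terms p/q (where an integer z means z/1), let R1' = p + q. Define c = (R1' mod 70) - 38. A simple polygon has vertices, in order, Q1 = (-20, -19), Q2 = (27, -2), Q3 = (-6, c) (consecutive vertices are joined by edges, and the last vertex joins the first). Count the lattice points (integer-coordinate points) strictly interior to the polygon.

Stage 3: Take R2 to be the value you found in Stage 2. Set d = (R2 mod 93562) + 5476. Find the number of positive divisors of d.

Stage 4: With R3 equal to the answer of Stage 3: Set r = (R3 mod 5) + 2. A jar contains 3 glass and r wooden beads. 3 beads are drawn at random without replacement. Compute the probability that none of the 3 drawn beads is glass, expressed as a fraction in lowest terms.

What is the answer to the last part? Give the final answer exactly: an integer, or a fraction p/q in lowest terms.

Stage 1: total draws C(8,4) = 70; complement C(5,4) = 5; favorable 70 - 5 = 65; P = 13/14; answer 13/14
Stage 2: R1 = 13/14; threaded value p + q = 27; c = -11; cross terms: (-20*-2 - 27*-19)=553, (27*-11 - -6*-2)=-309, (-6*-19 - -20*-11)=-106; twice the area = |138| = 138; area = 69; boundary points = 1 + 3 + 2 = 6; strictly interior points = area - boundary/2 + 1 = 67; answer 67
Stage 3: R2 = 67; d = 5543; 5543 = 23 * 241; number of divisors = (1+1) * (1+1) = 4; answer 4
Stage 4: R3 = 4; r = 6; total draws C(9,3) = 84; favorable C(6,3) = 20; P = 5/21; answer 5/21

5/21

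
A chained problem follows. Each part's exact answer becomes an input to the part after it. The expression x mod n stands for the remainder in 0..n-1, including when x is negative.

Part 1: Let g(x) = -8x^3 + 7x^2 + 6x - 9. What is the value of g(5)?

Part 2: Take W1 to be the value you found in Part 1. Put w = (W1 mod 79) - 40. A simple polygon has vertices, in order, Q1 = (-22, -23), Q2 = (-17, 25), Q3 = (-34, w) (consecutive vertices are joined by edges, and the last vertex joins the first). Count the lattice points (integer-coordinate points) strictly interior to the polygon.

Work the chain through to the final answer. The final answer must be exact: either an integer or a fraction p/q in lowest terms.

394

Part 1: -8*(5)^3 + 7*(5)^2 + 6*(5)^1 - 9 = (-1000) + (175) + (30) + (-9) = -804; answer -804
Part 2: W1 = -804; w = 25; cross terms: (-22*25 - -17*-23)=-941, (-17*25 - -34*25)=425, (-34*-23 - -22*25)=1332; twice the area = |816| = 816; area = 408; boundary points = 1 + 17 + 12 = 30; strictly interior points = area - boundary/2 + 1 = 394; answer 394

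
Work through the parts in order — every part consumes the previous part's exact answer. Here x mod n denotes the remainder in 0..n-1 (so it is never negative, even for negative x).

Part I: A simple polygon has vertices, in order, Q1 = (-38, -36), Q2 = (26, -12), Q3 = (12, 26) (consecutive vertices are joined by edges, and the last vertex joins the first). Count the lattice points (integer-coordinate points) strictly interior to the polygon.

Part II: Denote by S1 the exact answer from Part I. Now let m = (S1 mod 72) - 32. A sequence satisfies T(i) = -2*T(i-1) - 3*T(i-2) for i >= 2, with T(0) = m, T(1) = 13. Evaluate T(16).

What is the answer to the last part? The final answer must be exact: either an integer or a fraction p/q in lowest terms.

Part I: cross terms: (-38*-12 - 26*-36)=1392, (26*26 - 12*-12)=820, (12*-36 - -38*26)=556; twice the area = |2768| = 2768; area = 1384; boundary points = 8 + 2 + 2 = 12; strictly interior points = area - boundary/2 + 1 = 1379; answer 1379
Part II: S1 = 1379; m = -21; T(2) = -2*(13) - 3*(-21) = 37; iterating: T(2)=37, T(3)=-113, T(4)=115, T(5)=109, T(6)=-563, T(7)=799, T(8)=91, T(9)=-2579, T(10)=4885, T(11)=-2033, T(12)=-10589, T(13)=27277, T(14)=-22787, T(15)=-36257, T(16)=140875; answer 140875

140875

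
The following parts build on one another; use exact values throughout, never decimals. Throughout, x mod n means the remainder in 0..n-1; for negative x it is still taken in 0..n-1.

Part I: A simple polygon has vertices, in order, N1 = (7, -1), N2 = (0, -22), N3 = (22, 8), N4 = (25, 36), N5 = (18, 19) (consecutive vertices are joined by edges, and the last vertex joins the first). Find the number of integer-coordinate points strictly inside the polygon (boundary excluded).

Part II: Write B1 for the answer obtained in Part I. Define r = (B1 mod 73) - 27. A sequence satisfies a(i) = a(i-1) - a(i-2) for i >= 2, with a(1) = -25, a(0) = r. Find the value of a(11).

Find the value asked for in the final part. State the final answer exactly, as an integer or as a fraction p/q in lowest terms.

Part I: cross terms: (7*-22 - 0*-1)=-154, (0*8 - 22*-22)=484, (22*36 - 25*8)=592, (25*19 - 18*36)=-173, (18*-1 - 7*19)=-151; twice the area = |598| = 598; area = 299; boundary points = 7 + 2 + 1 + 1 + 1 = 12; strictly interior points = area - boundary/2 + 1 = 294; answer 294
Part II: B1 = 294; r = -25; a(2) = 1*(-25) - 1*(-25) = 0; iterating: a(2)=0, a(3)=25, a(4)=25, a(5)=0, a(6)=-25, a(7)=-25, a(8)=0, a(9)=25, a(10)=25, a(11)=0; answer 0

0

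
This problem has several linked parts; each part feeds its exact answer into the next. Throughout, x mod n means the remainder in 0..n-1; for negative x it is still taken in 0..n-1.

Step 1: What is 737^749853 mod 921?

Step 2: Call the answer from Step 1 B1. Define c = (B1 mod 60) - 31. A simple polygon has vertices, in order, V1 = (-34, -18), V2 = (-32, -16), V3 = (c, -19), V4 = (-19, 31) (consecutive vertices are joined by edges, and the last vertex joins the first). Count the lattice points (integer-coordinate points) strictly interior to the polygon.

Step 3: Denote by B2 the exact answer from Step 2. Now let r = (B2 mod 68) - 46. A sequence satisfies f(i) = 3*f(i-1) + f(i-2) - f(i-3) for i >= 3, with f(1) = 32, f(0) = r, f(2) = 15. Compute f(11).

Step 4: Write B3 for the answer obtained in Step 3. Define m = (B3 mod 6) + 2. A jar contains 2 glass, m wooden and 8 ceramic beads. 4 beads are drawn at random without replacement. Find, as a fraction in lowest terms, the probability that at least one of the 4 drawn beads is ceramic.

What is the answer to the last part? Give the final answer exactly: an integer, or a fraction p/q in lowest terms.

Step 1: squarings mod 921: 737^1=737, 737^2=700, 737^4=28, 737^8=784, 737^16=349, 737^32=229, 737^64=865, 737^128=373, 737^256=58, 737^512=601, 737^1024=169, 737^2048=10, 737^4096=100, 737^8192=790, 737^16384=583, 737^32768=40, 737^65536=679, 737^131072=541, 737^262144=724, 737^524288=127; 737^749853 = 737^1 * 737^4 * 737^8 * 737^16 * 737^256 * 737^4096 * 737^8192 * 737^16384 * 737^65536 * 737^131072 * 737^524288 = 920 (mod 921); answer 920
Step 2: B1 = 920; c = -11; cross terms: (-34*-16 - -32*-18)=-32, (-32*-19 - -11*-16)=432, (-11*31 - -19*-19)=-702, (-19*-18 - -34*31)=1396; twice the area = |1094| = 1094; area = 547; boundary points = 2 + 3 + 2 + 1 = 8; strictly interior points = area - boundary/2 + 1 = 544; answer 544
Step 3: B2 = 544; r = -46; f(3) = 3*(15) + 1*(32) - 1*(-46) = 123; iterating: f(3)=123, f(4)=352, f(5)=1164, f(6)=3721, f(7)=11975, f(8)=38482, f(9)=123700, f(10)=397607, f(11)=1278039; answer 1278039
Step 4: B3 = 1278039; m = 5; total draws C(15,4) = 1365; complement C(7,4) = 35; favorable 1365 - 35 = 1330; P = 38/39; answer 38/39

38/39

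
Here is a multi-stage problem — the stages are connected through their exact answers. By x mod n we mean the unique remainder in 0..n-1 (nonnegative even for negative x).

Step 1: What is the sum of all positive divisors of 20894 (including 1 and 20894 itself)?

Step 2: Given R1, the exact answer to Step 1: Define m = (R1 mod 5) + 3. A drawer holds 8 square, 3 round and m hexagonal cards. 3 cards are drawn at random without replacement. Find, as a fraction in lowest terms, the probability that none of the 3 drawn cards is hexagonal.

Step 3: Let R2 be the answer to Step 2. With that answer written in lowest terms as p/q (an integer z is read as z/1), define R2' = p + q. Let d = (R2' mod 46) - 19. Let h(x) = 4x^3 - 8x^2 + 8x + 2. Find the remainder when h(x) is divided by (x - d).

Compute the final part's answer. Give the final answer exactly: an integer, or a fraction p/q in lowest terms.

5858

Step 1: 20894 = 2 * 31 * 337; sigma = (1 + 2) * (1 + 31) * (1 + 337) = 3 * 32 * 338 = 32448; answer 32448
Step 2: R1 = 32448; m = 6; total draws C(17,3) = 680; favorable C(11,3) = 165; P = 33/136; answer 33/136
Step 3: R2 = 33/136; threaded value p + q = 169; d = 12; remainder = value at the root: 4*(12)^3 - 8*(12)^2 + 8*(12)^1 + 2 = (6912) + (-1152) + (96) + (2) = 5858; answer 5858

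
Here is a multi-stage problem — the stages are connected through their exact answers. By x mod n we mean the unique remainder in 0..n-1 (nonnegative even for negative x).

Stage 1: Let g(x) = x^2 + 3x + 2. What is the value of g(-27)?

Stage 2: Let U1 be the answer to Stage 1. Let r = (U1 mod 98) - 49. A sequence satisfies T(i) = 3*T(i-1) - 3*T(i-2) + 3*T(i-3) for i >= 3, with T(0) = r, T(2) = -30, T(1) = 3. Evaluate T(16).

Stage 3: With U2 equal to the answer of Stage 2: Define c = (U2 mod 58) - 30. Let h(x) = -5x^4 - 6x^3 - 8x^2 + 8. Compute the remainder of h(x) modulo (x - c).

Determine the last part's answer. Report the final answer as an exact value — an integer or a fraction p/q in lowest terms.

-1476431

Stage 1: 1*(-27)^2 + 3*(-27)^1 + 2 = (729) + (-81) + (2) = 650; answer 650
Stage 2: U1 = 650; r = 13; T(3) = 3*(-30) - 3*(3) + 3*(13) = -60; iterating: T(3)=-60, T(4)=-81, T(5)=-153, T(6)=-396, T(7)=-972, T(8)=-2187, T(9)=-4833, T(10)=-10854, T(11)=-24624, T(12)=-55809, T(13)=-126117, T(14)=-284796, T(15)=-643464, T(16)=-1454355; answer -1454355
Stage 3: U2 = -1454355; c = 23; remainder = value at the root: -5*(23)^4 - 6*(23)^3 - 8*(23)^2 + 8 = (-1399205) + (-73002) + (-4232) + (8) = -1476431; answer -1476431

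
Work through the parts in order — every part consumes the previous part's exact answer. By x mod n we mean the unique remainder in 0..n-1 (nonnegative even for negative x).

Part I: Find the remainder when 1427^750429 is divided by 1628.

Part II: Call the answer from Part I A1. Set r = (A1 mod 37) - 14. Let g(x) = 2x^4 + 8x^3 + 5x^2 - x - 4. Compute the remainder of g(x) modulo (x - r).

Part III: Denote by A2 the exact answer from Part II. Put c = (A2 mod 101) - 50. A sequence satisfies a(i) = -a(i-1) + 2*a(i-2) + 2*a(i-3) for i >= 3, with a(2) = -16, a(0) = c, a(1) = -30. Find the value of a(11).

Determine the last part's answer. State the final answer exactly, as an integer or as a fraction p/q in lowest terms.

1706

Part I: squarings mod 1628: 1427^1=1427, 1427^2=1329, 1427^4=1489, 1427^8=1413, 1427^16=641, 1427^32=625, 1427^64=1533, 1427^128=885, 1427^256=157, 1427^512=229, 1427^1024=345, 1427^2048=181, 1427^4096=201, 1427^8192=1329, 1427^16384=1489, 1427^32768=1413, 1427^65536=641, 1427^131072=625, 1427^262144=1533, 1427^524288=885; 1427^750429 = 1427^1 * 1427^4 * 1427^8 * 1427^16 * 1427^64 * 1427^256 * 1427^512 * 1427^4096 * 1427^8192 * 1427^16384 * 1427^65536 * 1427^131072 * 1427^524288 = 887 (mod 1628); answer 887
Part II: A1 = 887; r = 22; remainder = value at the root: 2*(22)^4 + 8*(22)^3 + 5*(22)^2 - 1*(22)^1 - 4 = (468512) + (85184) + (2420) + (-22) + (-4) = 556090; answer 556090
Part III: A2 = 556090; c = 35; a(3) = -1*(-16) + 2*(-30) + 2*(35) = 26; iterating: a(3)=26, a(4)=-118, a(5)=138, a(6)=-322, a(7)=362, a(8)=-730, a(9)=810, a(10)=-1546, a(11)=1706; answer 1706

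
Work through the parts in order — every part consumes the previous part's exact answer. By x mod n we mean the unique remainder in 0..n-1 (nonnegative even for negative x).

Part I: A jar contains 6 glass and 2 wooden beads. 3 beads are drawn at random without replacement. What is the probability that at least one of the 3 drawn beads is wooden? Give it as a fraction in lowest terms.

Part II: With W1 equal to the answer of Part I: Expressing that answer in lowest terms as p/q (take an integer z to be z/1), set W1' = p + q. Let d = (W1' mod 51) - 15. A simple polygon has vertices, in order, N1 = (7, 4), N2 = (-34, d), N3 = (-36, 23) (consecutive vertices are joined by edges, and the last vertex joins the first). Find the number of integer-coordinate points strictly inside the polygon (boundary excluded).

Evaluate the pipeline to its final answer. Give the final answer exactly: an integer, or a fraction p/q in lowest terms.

303

Part I: total draws C(8,3) = 56; complement C(6,3) = 20; favorable 56 - 20 = 36; P = 9/14; answer 9/14
Part II: W1 = 9/14; threaded value p + q = 23; d = 8; cross terms: (7*8 - -34*4)=192, (-34*23 - -36*8)=-494, (-36*4 - 7*23)=-305; twice the area = |-607| = 607; area = 607/2; boundary points = 1 + 1 + 1 = 3; strictly interior points = area - boundary/2 + 1 = 303; answer 303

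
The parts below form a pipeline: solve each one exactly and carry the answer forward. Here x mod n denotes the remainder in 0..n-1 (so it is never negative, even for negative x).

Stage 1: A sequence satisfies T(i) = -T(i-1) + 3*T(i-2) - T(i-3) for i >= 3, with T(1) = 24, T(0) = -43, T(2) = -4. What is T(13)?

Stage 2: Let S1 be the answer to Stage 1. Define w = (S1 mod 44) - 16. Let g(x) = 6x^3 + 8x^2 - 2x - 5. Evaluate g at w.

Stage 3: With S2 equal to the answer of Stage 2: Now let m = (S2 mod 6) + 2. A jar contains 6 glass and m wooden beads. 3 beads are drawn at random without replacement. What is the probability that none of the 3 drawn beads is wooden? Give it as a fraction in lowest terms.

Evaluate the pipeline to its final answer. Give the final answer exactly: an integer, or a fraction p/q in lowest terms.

5/21

Stage 1: T(3) = -1*(-4) + 3*(24) - 1*(-43) = 119; iterating: T(3)=119, T(4)=-155, T(5)=516, T(6)=-1100, T(7)=2803, T(8)=-6619, T(9)=16128, T(10)=-38788, T(11)=93791, T(12)=-226283, T(13)=546444; answer 546444
Stage 2: S1 = 546444; w = -8; 6*(-8)^3 + 8*(-8)^2 - 2*(-8)^1 - 5 = (-3072) + (512) + (16) + (-5) = -2549; answer -2549
Stage 3: S2 = -2549; m = 3; total draws C(9,3) = 84; favorable C(6,3) = 20; P = 5/21; answer 5/21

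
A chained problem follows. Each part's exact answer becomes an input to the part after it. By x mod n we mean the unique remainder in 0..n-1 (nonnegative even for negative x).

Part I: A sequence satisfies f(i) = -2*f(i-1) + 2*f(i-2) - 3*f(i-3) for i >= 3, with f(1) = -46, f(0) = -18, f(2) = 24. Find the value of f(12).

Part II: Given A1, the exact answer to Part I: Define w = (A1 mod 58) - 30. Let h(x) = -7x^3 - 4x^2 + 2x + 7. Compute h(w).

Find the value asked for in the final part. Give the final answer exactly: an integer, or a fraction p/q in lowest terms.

Part I: f(3) = -2*(24) + 2*(-46) - 3*(-18) = -86; iterating: f(3)=-86, f(4)=358, f(5)=-960, f(6)=2894, f(7)=-8782, f(8)=26232, f(9)=-78710, f(10)=236230, f(11)=-708576, f(12)=2125742; answer 2125742
Part II: A1 = 2125742; w = 12; -7*(12)^3 - 4*(12)^2 + 2*(12)^1 + 7 = (-12096) + (-576) + (24) + (7) = -12641; answer -12641

-12641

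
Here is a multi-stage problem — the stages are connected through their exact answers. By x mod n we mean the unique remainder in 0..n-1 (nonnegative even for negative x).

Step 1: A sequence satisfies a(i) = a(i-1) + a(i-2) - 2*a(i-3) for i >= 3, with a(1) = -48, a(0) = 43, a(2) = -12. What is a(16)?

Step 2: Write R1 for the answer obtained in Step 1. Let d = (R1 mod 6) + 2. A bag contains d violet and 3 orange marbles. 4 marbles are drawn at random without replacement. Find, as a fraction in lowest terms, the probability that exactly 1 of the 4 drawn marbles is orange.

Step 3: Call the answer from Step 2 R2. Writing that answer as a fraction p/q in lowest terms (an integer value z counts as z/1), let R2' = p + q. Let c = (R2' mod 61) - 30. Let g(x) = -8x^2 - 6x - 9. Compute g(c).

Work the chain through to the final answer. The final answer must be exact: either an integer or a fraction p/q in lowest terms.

Step 1: a(3) = 1*(-12) + 1*(-48) - 2*(43) = -146; iterating: a(3)=-146, a(4)=-62, a(5)=-184, a(6)=46, a(7)=-14, a(8)=400, a(9)=294, a(10)=722, a(11)=216, a(12)=350, a(13)=-878, a(14)=-960, a(15)=-2538, a(16)=-1742; answer -1742
Step 2: R1 = -1742; d = 6; total draws C(9,4) = 126; favorable C(3,1)*C(6,3) = 60; P = 10/21; answer 10/21
Step 3: R2 = 10/21; threaded value p + q = 31; c = 1; -8*(1)^2 - 6*(1)^1 - 9 = (-8) + (-6) + (-9) = -23; answer -23

-23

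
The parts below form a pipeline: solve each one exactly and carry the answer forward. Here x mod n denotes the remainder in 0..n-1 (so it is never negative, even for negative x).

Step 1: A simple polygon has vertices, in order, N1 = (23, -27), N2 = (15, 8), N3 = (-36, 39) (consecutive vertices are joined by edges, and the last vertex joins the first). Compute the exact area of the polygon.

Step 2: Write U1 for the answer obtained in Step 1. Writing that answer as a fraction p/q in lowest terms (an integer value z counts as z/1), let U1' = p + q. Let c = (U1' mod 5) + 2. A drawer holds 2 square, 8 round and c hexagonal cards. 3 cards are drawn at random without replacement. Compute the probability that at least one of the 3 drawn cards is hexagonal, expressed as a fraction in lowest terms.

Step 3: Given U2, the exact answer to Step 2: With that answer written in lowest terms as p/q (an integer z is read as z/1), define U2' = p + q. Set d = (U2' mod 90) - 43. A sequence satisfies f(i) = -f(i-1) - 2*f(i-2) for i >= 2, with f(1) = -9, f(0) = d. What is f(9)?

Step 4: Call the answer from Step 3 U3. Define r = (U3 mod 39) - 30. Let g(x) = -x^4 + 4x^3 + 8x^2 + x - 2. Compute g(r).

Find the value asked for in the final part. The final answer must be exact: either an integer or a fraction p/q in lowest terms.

Step 1: cross terms: (23*8 - 15*-27)=589, (15*39 - -36*8)=873, (-36*-27 - 23*39)=75; twice the area = |1537| = 1537; area = 1537/2; answer 1537/2
Step 2: U1 = 1537/2; threaded value p + q = 1539; c = 6; total draws C(16,3) = 560; complement C(10,3) = 120; favorable 560 - 120 = 440; P = 11/14; answer 11/14
Step 3: U2 = 11/14; threaded value p + q = 25; d = -18; f(2) = -1*(-9) - 2*(-18) = 45; iterating: f(2)=45, f(3)=-27, f(4)=-63, f(5)=117, f(6)=9, f(7)=-243, f(8)=225, f(9)=261; answer 261
Step 4: U3 = 261; r = -3; -1*(-3)^4 + 4*(-3)^3 + 8*(-3)^2 + 1*(-3)^1 - 2 = (-81) + (-108) + (72) + (-3) + (-2) = -122; answer -122

-122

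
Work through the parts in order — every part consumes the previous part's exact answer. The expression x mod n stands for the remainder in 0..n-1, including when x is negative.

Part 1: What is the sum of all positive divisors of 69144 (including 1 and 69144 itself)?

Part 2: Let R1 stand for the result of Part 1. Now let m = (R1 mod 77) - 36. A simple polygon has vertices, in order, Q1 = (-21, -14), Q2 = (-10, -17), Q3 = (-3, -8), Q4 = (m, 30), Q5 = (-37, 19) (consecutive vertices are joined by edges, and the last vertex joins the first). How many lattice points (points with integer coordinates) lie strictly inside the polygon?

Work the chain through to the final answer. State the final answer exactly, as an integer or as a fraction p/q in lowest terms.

Part 1: 69144 = 2^3 * 3 * 43 * 67; sigma = (1 + 2 + 4 + 8) * (1 + 3) * (1 + 43) * (1 + 67) = 15 * 4 * 44 * 68 = 179520; answer 179520
Part 2: R1 = 179520; m = -3; cross terms: (-21*-17 - -10*-14)=217, (-10*-8 - -3*-17)=29, (-3*30 - -3*-8)=-114, (-3*19 - -37*30)=1053, (-37*-14 - -21*19)=917; twice the area = |2102| = 2102; area = 1051; boundary points = 1 + 1 + 38 + 1 + 1 = 42; strictly interior points = area - boundary/2 + 1 = 1031; answer 1031

1031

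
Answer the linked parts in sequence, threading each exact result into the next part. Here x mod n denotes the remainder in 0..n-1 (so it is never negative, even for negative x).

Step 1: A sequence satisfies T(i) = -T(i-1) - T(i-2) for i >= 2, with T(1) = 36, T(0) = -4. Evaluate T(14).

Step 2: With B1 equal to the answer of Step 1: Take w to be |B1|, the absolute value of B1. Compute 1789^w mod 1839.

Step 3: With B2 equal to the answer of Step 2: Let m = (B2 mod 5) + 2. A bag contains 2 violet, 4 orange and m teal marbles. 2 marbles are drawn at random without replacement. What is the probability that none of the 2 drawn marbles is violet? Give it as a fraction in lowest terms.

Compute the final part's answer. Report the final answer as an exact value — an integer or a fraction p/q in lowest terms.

Step 1: T(2) = -1*(36) - 1*(-4) = -32; iterating: T(2)=-32, T(3)=-4, T(4)=36, T(5)=-32, T(6)=-4, T(7)=36, T(8)=-32, T(9)=-4, T(10)=36, T(11)=-32, T(12)=-4, T(13)=36, T(14)=-32; answer -32
Step 2: B1 = -32; w = 32; squarings mod 1839: 1789^1=1789, 1789^2=661, 1789^4=1078, 1789^8=1675, 1789^16=1150, 1789^32=259; 1789^32 = 1789^32 = 259 (mod 1839); answer 259
Step 3: B2 = 259; m = 6; total draws C(12,2) = 66; favorable C(10,2) = 45; P = 15/22; answer 15/22

15/22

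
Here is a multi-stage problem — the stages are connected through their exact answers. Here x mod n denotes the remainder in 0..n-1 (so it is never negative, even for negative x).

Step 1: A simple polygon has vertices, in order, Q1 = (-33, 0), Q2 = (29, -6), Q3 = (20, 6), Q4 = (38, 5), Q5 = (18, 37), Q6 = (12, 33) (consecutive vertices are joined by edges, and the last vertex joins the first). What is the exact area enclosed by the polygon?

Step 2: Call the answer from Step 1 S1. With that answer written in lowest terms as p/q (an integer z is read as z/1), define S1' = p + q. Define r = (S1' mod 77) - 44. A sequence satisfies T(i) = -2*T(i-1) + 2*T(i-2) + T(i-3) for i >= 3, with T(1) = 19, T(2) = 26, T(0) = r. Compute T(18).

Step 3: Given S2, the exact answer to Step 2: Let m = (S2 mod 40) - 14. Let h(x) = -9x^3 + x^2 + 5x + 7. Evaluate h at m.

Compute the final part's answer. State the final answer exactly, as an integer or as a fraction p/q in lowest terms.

9057

Step 1: cross terms: (-33*-6 - 29*0)=198, (29*6 - 20*-6)=294, (20*5 - 38*6)=-128, (38*37 - 18*5)=1316, (18*33 - 12*37)=150, (12*0 - -33*33)=1089; twice the area = |2919| = 2919; area = 2919/2; answer 2919/2
Step 2: S1 = 2919/2; threaded value p + q = 2921; r = 28; T(3) = -2*(26) + 2*(19) + 1*(28) = 14; iterating: T(3)=14, T(4)=43, T(5)=-32, T(6)=164, T(7)=-349, T(8)=994, T(9)=-2522, T(10)=6683, T(11)=-17416, T(12)=45676, T(13)=-119501, T(14)=312938, T(15)=-819202, T(16)=2144779, T(17)=-5615024, T(18)=14700404; answer 14700404
Step 3: S2 = 14700404; m = -10; -9*(-10)^3 + 1*(-10)^2 + 5*(-10)^1 + 7 = (9000) + (100) + (-50) + (7) = 9057; answer 9057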